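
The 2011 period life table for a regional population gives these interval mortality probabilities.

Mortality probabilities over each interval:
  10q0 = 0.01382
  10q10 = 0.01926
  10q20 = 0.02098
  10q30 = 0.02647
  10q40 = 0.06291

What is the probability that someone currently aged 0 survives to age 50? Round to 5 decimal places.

The overall survival probability is (1 − 0.01382) × (1 − 0.01926) × (1 − 0.02098) × (1 − 0.02647) × (1 − 0.06291).
= 0.98618 × 0.98074 × 0.97902 × 0.97353 × 0.93709 = 0.863838.

0.86384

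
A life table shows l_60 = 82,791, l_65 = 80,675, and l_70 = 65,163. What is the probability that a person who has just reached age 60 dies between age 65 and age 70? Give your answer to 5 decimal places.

0.18736

We want 5|5q60 = (l_65 − l_70)/l_60.
This is the probability of reaching 65 but not 70, conditional on being alive at 60: (l_65 − l_70) / l_60.
= (80,675 − 65,163) / 82,791 = 15,512 / 82,791 = 0.187363.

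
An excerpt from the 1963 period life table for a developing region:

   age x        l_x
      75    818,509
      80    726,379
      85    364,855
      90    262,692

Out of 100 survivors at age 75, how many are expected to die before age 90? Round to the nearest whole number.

The relevant probability is 1 − 262,692/818,509 = 0.679060.
Expected number = 100 × 0.679060 = 68.

68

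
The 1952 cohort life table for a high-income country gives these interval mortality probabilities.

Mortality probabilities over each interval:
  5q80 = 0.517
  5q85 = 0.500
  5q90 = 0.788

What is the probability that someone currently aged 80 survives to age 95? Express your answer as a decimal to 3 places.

0.051

Survival from 80 to 95 is the product of surviving each interval: (1 − 0.517) × (1 − 0.500) × (1 − 0.788).
= 0.483 × 0.500 × 0.212 = 0.051198.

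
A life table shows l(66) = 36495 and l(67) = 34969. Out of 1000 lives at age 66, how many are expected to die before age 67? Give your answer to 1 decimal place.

41.8

The relevant probability is 1 − 34969/36495 = 0.041814.
Expected number = 1000 × 0.041814 = 41.8.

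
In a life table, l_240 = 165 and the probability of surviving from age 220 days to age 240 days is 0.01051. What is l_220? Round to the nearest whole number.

15699

l_220 = l_240 / p = 165 / 0.01051 = 15699.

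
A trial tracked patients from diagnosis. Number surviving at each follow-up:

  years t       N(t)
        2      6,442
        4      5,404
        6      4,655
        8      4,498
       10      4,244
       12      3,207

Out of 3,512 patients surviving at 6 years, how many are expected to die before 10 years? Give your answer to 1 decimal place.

The relevant probability is 1 − 4,244/4,655 = 0.088292.
Expected number = 3,512 × 0.088292 = 310.1.

310.1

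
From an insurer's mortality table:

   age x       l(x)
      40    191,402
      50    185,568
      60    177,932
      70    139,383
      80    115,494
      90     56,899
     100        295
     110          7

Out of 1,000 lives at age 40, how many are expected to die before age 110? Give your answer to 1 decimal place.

1000.0

The relevant probability is 1 − 7/191,402 = 0.999963.
Expected number = 1,000 × 0.999963 = 1000.0.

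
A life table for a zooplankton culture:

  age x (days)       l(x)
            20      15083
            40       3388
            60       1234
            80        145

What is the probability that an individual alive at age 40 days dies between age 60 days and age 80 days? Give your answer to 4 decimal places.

This is the probability of reaching 60 but not 80, conditional on being alive at 40: (l(60) − l(80)) / l(40).
= (1234 − 145) / 3388 = 1089 / 3388 = 0.321429.

0.3214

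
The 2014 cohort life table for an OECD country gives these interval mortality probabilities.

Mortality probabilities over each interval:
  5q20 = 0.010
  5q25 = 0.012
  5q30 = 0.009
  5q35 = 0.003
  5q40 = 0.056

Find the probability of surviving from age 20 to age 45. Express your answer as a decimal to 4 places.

Chaining the interval survival probabilities: (1 − 0.010) × (1 − 0.012) × (1 − 0.009) × (1 − 0.003) × (1 − 0.056).
= 0.990 × 0.988 × 0.991 × 0.997 × 0.944 = 0.912290.

0.9123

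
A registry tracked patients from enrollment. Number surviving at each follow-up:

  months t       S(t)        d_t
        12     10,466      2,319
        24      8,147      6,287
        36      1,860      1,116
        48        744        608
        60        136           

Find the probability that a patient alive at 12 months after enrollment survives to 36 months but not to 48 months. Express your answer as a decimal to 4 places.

0.1066

This is the probability of reaching 36 but not 48, conditional on being alive at 12: (S(36) − S(48)) / S(12).
= (1,860 − 744) / 10,466 = 1,116 / 10,466 = 0.106631.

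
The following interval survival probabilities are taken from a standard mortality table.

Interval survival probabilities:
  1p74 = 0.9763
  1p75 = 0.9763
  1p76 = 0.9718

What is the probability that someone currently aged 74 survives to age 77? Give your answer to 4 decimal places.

0.9263

The overall survival probability is 0.9763 × 0.9763 × 0.9718.
= 0.926283.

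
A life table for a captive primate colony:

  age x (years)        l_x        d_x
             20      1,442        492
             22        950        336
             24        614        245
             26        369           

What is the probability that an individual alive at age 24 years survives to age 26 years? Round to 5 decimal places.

The conditional survival probability is l_26/l_24 = 369/614 = 0.600977.

0.60098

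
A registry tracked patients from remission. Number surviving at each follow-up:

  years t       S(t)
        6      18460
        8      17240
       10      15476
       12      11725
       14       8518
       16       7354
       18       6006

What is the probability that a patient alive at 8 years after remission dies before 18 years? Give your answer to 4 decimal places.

P(die before 18 | alive at 8) = 1 − S(18)/S(8) = 1 − 6006/17240 = (11234)/17240 = 0.651624.

0.6516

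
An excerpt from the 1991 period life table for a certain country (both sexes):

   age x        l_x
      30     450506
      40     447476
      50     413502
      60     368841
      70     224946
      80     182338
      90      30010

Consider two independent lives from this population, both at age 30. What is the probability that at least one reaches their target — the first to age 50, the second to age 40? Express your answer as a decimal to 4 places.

0.9994

p₁ = l_50/l_30 = 413502/450506 = 0.917861; p₂ = l_40/l_30 = 447476/450506 = 0.993274.
P(at least one) = 1 − (1−p₁)(1−p₂) = 1 − 0.082139 × 0.006726 = 0.999448.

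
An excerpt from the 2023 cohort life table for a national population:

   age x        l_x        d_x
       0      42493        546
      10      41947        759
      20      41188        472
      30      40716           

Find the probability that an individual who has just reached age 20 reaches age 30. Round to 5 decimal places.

0.98854

We want 10p20 = l_30/l_20.
The conditional survival probability is l_30/l_20 = 40716/41188 = 0.988540.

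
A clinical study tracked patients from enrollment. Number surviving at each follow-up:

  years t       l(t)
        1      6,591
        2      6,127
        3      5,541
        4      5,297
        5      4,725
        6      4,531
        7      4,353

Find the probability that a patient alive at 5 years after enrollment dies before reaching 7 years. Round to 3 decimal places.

0.079

P(die before 7 | alive at 5) = 1 − l(7)/l(5) = 1 − 4,353/4,725 = (372)/4,725 = 0.078730.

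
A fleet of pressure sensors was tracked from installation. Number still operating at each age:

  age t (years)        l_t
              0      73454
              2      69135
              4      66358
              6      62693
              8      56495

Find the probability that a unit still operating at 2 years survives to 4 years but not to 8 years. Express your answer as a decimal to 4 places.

0.1427

This is the probability of reaching 4 but not 8, conditional on being operational at 2: (l_4 − l_8) / l_2.
= (66358 − 56495) / 69135 = 9863 / 69135 = 0.142663.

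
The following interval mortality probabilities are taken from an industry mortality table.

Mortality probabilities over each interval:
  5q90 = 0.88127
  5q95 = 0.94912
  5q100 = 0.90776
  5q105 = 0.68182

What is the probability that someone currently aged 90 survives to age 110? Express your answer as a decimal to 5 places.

20p90 = (1 − 0.88127) × (1 − 0.94912) × (1 − 0.90776) × (1 − 0.68182).
= 0.11873 × 0.05088 × 0.09224 × 0.31818 = 0.000177.

0.00018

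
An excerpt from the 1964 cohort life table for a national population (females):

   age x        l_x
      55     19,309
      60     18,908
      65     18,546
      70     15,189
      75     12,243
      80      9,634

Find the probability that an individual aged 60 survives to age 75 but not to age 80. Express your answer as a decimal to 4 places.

This is the probability of reaching 75 but not 80, conditional on being alive at 60: (l_75 − l_80) / l_60.
= (12,243 − 9,634) / 18,908 = 2,609 / 18,908 = 0.137984.

0.1380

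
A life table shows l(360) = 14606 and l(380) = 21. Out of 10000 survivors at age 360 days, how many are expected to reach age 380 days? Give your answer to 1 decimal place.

14.4

The relevant probability is 21/14606 = 0.001438.
Expected number = 10000 × 0.001438 = 14.4.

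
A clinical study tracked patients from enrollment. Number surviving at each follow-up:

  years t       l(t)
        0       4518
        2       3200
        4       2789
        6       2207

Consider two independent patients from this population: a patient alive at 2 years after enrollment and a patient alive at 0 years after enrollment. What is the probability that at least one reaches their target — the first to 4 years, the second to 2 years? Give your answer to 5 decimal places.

0.96253

p₁ = l(4)/l(2) = 2789/3200 = 0.871563; p₂ = l(2)/l(0) = 3200/4518 = 0.708278.
P(at least one) = 1 − (1−p₁)(1−p₂) = 1 − 0.128437 × 0.291722 = 0.962532.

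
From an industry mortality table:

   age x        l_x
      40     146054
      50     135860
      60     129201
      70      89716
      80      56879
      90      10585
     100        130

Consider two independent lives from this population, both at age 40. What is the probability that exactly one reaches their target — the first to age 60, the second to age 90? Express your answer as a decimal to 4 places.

p₁ = l_60/l_40 = 129201/146054 = 0.884611; p₂ = l_90/l_40 = 10585/146054 = 0.072473.
P(exactly one) = p₁(1−p₂) + (1−p₁)p₂ = 0.820501 + 0.008363 = 0.828863.

0.8289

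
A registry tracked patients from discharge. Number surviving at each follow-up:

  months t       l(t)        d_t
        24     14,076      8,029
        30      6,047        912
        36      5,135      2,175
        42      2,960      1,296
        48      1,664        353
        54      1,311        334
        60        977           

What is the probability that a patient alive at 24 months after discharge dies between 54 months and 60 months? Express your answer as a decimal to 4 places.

0.0237

This is the probability of reaching 54 but not 60, conditional on being alive at 24: (l(54) − l(60)) / l(24).
= (1,311 − 977) / 14,076 = 334 / 14,076 = 0.023728.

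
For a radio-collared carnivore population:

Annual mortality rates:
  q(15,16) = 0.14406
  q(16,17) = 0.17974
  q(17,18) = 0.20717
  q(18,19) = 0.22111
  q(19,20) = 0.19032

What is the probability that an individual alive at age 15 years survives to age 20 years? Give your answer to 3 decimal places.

0.351

Chaining the interval survival probabilities: (1 − 0.14406) × (1 − 0.17974) × (1 − 0.20717) × (1 − 0.22111) × (1 − 0.19032).
= 0.85594 × 0.82026 × 0.79283 × 0.77889 × 0.80968 = 0.351046.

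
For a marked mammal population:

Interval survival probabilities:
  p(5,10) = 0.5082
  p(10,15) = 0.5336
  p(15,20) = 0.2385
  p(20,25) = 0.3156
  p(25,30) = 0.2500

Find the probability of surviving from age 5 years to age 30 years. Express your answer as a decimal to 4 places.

0.0051

Survival from 5 to 30 is the product of surviving each interval: 0.5082 × 0.5336 × 0.2385 × 0.3156 × 0.2500.
= 0.005103.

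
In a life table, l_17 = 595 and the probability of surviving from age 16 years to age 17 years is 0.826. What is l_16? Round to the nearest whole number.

720

l_16 = l_17 / p = 595 / 0.826 = 720.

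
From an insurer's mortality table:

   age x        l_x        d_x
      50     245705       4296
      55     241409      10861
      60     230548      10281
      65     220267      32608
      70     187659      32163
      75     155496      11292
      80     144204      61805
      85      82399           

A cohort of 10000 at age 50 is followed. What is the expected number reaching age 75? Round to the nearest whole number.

The relevant probability is 155496/245705 = 0.632856.
Expected number = 10000 × 0.632856 = 6329.

6329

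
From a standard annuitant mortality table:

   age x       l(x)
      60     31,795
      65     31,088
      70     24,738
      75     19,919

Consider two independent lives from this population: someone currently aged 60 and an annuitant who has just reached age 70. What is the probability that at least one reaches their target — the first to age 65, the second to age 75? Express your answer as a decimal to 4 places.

p₁ = l(65)/l(60) = 31,088/31,795 = 0.977764; p₂ = l(75)/l(70) = 19,919/24,738 = 0.805198.
P(at least one) = 1 − (1−p₁)(1−p₂) = 1 − 0.022236 × 0.194802 = 0.995668.

0.9957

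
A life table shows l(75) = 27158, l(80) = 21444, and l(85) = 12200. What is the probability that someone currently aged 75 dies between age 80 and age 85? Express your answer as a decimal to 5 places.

This is the probability of reaching 80 but not 85, conditional on being alive at 75: (l(80) − l(85)) / l(75).
= (21444 − 12200) / 27158 = 9244 / 27158 = 0.340379.

0.34038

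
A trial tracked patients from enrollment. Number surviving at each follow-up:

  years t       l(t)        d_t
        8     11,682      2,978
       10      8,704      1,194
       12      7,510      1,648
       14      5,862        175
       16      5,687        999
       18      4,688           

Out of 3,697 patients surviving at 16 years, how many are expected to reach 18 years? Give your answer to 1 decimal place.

3047.6

The relevant probability is 4,688/5,687 = 0.824336.
Expected number = 3,697 × 0.824336 = 3047.6.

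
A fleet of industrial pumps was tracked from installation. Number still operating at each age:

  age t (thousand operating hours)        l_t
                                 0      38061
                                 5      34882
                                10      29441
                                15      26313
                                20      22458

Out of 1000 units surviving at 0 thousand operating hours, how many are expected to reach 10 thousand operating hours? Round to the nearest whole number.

774

The relevant probability is 29441/38061 = 0.773521.
Expected number = 1000 × 0.773521 = 774.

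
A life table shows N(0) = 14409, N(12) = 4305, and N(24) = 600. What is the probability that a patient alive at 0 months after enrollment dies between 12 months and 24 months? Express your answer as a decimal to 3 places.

This is the probability of reaching 12 but not 24, conditional on being alive at 0: (N(12) − N(24)) / N(0).
= (4305 − 600) / 14409 = 3705 / 14409 = 0.257131.

0.257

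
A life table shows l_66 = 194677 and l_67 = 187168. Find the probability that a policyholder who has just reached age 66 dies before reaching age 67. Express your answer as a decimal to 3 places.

P(die before 67 | alive at 66) = 1 − l_67/l_66 = 1 − 187168/194677 = (7509)/194677 = 0.038572.

0.039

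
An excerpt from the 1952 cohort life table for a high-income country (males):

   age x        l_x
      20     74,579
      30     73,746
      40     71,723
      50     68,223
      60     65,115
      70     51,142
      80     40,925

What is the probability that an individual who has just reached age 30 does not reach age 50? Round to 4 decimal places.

0.0749

P(die before 50 | alive at 30) = 1 − l_50/l_30 = 1 − 68,223/73,746 = (5,523)/73,746 = 0.074892.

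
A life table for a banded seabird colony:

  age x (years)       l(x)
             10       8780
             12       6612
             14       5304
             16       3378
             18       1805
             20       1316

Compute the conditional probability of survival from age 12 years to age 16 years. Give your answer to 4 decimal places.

The conditional survival probability is l(16)/l(12) = 3378/6612 = 0.510889.

0.5109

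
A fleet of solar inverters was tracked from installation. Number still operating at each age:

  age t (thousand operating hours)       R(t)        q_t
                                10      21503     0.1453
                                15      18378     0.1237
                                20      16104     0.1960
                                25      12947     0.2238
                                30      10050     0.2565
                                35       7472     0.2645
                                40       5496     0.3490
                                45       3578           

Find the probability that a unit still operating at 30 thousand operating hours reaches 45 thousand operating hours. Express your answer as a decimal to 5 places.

The conditional survival probability is R(45)/R(30) = 3578/10050 = 0.356020.

0.35602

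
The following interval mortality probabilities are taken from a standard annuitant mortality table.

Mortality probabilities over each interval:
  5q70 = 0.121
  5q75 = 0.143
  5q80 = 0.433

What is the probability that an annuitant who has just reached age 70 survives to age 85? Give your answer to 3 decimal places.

0.427

Survival from 70 to 85 is the product of surviving each interval: (1 − 0.121) × (1 − 0.143) × (1 − 0.433).
= 0.879 × 0.857 × 0.567 = 0.427123.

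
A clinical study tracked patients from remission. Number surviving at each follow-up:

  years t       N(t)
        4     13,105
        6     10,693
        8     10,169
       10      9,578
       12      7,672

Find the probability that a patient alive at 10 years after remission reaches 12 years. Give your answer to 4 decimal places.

The conditional survival probability is N(12)/N(10) = 7,672/9,578 = 0.801002.

0.8010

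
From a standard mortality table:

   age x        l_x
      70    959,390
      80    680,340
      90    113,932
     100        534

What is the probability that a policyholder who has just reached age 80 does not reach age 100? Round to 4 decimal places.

P(die before 100 | alive at 80) = 1 − l_100/l_80 = 1 − 534/680,340 = (679,806)/680,340 = 0.999215.

0.9992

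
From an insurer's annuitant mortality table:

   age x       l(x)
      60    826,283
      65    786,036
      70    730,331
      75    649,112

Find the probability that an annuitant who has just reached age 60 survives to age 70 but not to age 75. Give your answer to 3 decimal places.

This is the probability of reaching 70 but not 75, conditional on being alive at 60: (l(70) − l(75)) / l(60).
= (730,331 − 649,112) / 826,283 = 81,219 / 826,283 = 0.098294.

0.098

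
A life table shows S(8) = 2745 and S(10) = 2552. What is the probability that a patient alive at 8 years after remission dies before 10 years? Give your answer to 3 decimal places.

P(die before 10 | alive at 8) = 1 − S(10)/S(8) = 1 − 2552/2745 = (193)/2745 = 0.070310.

0.070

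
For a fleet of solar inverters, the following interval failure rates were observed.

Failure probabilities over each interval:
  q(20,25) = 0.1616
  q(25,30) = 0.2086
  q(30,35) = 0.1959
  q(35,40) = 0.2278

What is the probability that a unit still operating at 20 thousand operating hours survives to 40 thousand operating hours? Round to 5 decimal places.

0.41199

The overall survival probability is (1 − 0.1616) × (1 − 0.2086) × (1 − 0.1959) × (1 − 0.2278).
= 0.8384 × 0.7914 × 0.8041 × 0.7722 = 0.411990.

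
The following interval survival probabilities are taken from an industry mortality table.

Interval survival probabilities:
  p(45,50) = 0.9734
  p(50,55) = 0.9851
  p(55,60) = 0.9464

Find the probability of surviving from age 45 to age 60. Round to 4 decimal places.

Chaining the interval survival probabilities: 0.9734 × 0.9851 × 0.9464.
= 0.907499.

0.9075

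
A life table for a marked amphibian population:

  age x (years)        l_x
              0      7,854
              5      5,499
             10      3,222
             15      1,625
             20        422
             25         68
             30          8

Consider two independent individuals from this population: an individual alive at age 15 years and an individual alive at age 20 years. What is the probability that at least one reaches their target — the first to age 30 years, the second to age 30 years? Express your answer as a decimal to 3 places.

p₁ = l_30/l_15 = 8/1,625 = 0.004923; p₂ = l_30/l_20 = 8/422 = 0.018957.
P(at least one) = 1 − (1−p₁)(1−p₂) = 1 − 0.995077 × 0.981043 = 0.023787.

0.024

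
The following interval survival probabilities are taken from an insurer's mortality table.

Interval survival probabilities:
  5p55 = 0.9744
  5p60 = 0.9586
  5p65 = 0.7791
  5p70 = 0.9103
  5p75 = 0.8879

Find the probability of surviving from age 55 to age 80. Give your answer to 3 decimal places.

0.588

The overall survival probability is 0.9744 × 0.9586 × 0.7791 × 0.9103 × 0.8879.
= 0.588188.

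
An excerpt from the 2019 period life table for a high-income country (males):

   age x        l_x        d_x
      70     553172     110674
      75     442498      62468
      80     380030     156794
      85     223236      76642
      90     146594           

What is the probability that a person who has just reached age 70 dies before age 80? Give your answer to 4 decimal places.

P(die before 80 | alive at 70) = 1 − l_80/l_70 = 1 − 380030/553172 = (173142)/553172 = 0.312998.

0.3130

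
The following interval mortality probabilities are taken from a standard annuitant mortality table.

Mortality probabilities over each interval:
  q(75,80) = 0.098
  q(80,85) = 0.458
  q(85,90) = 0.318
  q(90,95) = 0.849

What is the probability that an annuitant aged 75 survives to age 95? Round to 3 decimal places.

P(survive 75→95) = (1 − 0.098) × (1 − 0.458) × (1 − 0.318) × (1 − 0.849).
= 0.902 × 0.542 × 0.682 × 0.151 = 0.050346.

0.050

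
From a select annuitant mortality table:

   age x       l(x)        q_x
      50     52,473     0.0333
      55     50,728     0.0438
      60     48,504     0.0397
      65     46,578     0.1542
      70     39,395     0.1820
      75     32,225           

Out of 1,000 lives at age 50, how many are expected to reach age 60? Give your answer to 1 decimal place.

The relevant probability is 48,504/52,473 = 0.924361.
Expected number = 1,000 × 0.924361 = 924.4.

924.4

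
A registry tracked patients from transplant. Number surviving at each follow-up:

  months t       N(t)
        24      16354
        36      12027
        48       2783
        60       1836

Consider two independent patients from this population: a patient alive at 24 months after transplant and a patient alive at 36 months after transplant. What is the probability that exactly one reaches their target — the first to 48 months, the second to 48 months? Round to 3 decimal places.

0.323

p₁ = N(48)/N(24) = 2783/16354 = 0.170172; p₂ = N(48)/N(36) = 2783/12027 = 0.231396.
P(exactly one) = p₁(1−p₂) + (1−p₁)p₂ = 0.130795 + 0.192019 = 0.322814.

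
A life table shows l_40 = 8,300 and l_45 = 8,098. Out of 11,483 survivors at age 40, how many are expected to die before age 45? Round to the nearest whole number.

The relevant probability is 1 − 8,098/8,300 = 0.024337.
Expected number = 11,483 × 0.024337 = 279.

279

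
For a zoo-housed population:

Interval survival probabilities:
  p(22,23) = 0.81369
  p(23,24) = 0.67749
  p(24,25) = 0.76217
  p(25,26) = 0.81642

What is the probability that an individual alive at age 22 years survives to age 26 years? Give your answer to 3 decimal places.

0.343

Chaining the interval survival probabilities: 0.81369 × 0.67749 × 0.76217 × 0.81642.
= 0.343026.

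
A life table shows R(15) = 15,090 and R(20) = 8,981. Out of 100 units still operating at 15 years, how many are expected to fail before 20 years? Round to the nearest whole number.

The relevant probability is 1 − 8,981/15,090 = 0.404838.
Expected number = 100 × 0.404838 = 40.

40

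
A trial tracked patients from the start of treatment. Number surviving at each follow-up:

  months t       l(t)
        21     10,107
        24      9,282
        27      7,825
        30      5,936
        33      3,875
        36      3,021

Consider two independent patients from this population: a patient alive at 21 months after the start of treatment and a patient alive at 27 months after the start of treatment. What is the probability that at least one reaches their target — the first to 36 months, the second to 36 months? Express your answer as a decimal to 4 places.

0.5696

p₁ = l(36)/l(21) = 3,021/10,107 = 0.298902; p₂ = l(36)/l(27) = 3,021/7,825 = 0.386070.
P(at least one) = 1 − (1−p₁)(1−p₂) = 1 − 0.701098 × 0.613930 = 0.569575.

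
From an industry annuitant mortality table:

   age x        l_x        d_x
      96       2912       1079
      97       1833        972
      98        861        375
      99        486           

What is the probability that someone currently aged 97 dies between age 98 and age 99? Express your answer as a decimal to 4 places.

This is the probability of reaching 98 but not 99, conditional on being alive at 97: (l_98 − l_99) / l_97.
= (861 − 486) / 1833 = 375 / 1833 = 0.204583.

0.2046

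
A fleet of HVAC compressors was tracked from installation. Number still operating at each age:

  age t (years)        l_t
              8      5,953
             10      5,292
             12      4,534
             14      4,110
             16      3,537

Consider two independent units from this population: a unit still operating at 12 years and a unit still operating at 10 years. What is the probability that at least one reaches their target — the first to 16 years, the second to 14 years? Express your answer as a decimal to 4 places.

p₁ = l_16/l_12 = 3,537/4,534 = 0.780106; p₂ = l_14/l_10 = 4,110/5,292 = 0.776644.
P(at least one) = 1 − (1−p₁)(1−p₂) = 1 − 0.219894 × 0.223356 = 0.950885.

0.9509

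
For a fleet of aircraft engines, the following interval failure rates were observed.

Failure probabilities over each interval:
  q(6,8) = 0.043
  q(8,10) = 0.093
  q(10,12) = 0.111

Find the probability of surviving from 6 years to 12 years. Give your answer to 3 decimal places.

P(survive 6→12) = (1 − 0.043) × (1 − 0.093) × (1 − 0.111).
= 0.957 × 0.907 × 0.889 = 0.771651.

0.772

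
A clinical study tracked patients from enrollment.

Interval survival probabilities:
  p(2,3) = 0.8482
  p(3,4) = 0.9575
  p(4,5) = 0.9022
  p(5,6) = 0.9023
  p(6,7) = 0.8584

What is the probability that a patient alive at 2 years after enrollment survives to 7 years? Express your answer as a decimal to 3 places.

P(survive 2→7) = 0.8482 × 0.9575 × 0.9022 × 0.9023 × 0.8584.
= 0.567519.

0.568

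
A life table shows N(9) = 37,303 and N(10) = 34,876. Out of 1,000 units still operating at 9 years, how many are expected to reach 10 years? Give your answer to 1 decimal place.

The relevant probability is 34,876/37,303 = 0.934938.
Expected number = 1,000 × 0.934938 = 934.9.

934.9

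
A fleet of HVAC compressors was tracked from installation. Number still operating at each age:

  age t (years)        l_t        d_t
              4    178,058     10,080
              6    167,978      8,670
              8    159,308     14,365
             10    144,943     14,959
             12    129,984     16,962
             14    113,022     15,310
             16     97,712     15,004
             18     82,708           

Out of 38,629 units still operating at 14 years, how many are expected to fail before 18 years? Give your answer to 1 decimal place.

10360.8

The relevant probability is 1 − 82,708/113,022 = 0.268213.
Expected number = 38,629 × 0.268213 = 10360.8.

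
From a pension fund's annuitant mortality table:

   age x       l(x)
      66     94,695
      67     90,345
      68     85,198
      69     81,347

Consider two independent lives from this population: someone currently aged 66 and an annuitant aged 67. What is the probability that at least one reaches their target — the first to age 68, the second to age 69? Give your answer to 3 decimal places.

p₁ = l(68)/l(66) = 85,198/94,695 = 0.899710; p₂ = l(69)/l(67) = 81,347/90,345 = 0.900404.
P(at least one) = 1 − (1−p₁)(1−p₂) = 1 − 0.100290 × 0.099596 = 0.990012.

0.990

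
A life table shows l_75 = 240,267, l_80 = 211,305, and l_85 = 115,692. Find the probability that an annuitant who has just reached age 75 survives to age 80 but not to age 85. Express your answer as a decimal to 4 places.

We want 5|5q75 = (l_80 − l_85)/l_75.
This is the probability of reaching 80 but not 85, conditional on being alive at 75: (l_80 − l_85) / l_75.
= (211,305 − 115,692) / 240,267 = 95,613 / 240,267 = 0.397945.

0.3979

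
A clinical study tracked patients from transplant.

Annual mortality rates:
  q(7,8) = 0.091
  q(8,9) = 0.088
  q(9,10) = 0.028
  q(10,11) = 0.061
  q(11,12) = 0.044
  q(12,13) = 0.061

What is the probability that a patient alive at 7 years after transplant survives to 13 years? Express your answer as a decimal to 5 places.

0.67923

The overall survival probability is (1 − 0.091) × (1 − 0.088) × (1 − 0.028) × (1 − 0.061) × (1 − 0.044) × (1 − 0.061).
= 0.909 × 0.912 × 0.972 × 0.939 × 0.956 × 0.939 = 0.679226.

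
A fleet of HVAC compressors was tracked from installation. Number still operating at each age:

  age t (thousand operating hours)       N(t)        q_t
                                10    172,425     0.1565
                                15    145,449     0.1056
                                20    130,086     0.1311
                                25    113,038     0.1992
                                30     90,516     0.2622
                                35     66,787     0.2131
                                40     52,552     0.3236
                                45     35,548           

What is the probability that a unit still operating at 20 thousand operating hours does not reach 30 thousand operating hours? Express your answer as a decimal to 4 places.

P(fail before 30 | operational at 20) = 1 − N(30)/N(20) = 1 − 90,516/130,086 = (39,570)/130,086 = 0.304183.

0.3042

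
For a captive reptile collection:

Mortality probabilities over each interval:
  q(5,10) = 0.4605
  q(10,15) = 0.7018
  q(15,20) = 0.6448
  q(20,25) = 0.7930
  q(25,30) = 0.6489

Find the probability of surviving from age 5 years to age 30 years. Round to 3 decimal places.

Chaining the interval survival probabilities: (1 − 0.4605) × (1 − 0.7018) × (1 − 0.6448) × (1 − 0.7930) × (1 − 0.6489).
= 0.5395 × 0.2982 × 0.3552 × 0.2070 × 0.3511 = 0.004153.

0.004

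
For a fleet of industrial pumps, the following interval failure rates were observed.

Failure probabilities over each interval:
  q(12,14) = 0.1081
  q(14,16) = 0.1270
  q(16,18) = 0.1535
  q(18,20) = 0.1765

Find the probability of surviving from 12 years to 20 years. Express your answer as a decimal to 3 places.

The overall survival probability is (1 − 0.1081) × (1 − 0.1270) × (1 − 0.1535) × (1 − 0.1765).
= 0.8919 × 0.8730 × 0.8465 × 0.8235 = 0.542776.

0.543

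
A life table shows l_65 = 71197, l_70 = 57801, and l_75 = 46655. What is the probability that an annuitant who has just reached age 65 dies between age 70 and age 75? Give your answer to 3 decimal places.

0.157

This is the probability of reaching 70 but not 75, conditional on being alive at 65: (l_70 − l_75) / l_65.
= (57801 − 46655) / 71197 = 11146 / 71197 = 0.156552.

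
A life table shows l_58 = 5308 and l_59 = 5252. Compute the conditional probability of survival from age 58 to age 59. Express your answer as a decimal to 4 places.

0.9894

We want 1p58 = l_59/l_58.
The conditional survival probability is l_59/l_58 = 5252/5308 = 0.989450.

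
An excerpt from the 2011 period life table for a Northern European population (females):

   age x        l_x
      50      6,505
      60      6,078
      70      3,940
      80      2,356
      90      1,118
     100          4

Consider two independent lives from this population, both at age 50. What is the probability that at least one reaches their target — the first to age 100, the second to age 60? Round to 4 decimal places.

0.9344

p₁ = l_100/l_50 = 4/6,505 = 0.000615; p₂ = l_60/l_50 = 6,078/6,505 = 0.934358.
P(at least one) = 1 − (1−p₁)(1−p₂) = 1 − 0.999385 × 0.065642 = 0.934398.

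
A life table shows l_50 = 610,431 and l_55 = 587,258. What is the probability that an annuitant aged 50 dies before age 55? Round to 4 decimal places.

0.0380

P(die before 55 | alive at 50) = 1 − l_55/l_50 = 1 − 587,258/610,431 = (23,173)/610,431 = 0.037962.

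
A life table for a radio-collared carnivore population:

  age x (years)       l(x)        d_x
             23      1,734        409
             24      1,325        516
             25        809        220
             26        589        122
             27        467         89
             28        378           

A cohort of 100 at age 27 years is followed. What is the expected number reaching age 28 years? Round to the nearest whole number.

The relevant probability is 378/467 = 0.809422.
Expected number = 100 × 0.809422 = 81.

81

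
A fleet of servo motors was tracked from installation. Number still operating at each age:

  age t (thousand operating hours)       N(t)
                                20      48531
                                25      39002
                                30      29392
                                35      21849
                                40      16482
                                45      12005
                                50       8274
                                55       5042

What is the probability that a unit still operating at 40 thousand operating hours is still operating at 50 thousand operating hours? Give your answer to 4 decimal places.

0.5020

The conditional survival probability is N(50)/N(40) = 8274/16482 = 0.502002.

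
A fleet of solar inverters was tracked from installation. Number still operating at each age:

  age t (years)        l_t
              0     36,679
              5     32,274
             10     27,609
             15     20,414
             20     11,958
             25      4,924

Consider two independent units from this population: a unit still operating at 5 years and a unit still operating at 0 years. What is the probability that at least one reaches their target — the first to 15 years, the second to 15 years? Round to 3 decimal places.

p₁ = l_15/l_5 = 20,414/32,274 = 0.632522; p₂ = l_15/l_0 = 20,414/36,679 = 0.556558.
P(at least one) = 1 − (1−p₁)(1−p₂) = 1 − 0.367478 × 0.443442 = 0.837045.

0.837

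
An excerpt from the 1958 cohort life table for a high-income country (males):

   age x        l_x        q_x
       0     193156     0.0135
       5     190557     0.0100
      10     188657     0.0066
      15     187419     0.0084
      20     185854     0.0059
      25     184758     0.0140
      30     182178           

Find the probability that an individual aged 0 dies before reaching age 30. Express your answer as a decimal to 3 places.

P(die before 30 | alive at 0) = 1 − l_30/l_0 = 1 − 182178/193156 = (10978)/193156 = 0.056835.

0.057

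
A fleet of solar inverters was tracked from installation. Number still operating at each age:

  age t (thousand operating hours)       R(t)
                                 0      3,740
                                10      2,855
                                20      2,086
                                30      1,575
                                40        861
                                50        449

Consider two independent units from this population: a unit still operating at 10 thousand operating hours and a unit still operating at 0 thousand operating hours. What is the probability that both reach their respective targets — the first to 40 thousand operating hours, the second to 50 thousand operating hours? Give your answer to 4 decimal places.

0.0362

p₁ = R(40)/R(10) = 861/2,855 = 0.301576; p₂ = R(50)/R(0) = 449/3,740 = 0.120053.
P(both) = p₁ × p₂ = 0.301576 × 0.120053 = 0.036205.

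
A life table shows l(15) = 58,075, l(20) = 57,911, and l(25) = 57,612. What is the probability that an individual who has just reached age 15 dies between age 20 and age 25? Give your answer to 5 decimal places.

0.00515

This is the probability of reaching 20 but not 25, conditional on being alive at 15: (l(20) − l(25)) / l(15).
= (57,911 − 57,612) / 58,075 = 299 / 58,075 = 0.005149.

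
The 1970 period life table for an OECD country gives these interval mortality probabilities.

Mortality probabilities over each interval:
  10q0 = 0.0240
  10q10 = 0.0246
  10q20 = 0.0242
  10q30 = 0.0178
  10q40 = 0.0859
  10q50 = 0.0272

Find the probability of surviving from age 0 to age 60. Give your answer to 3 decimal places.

0.811

The overall survival probability is (1 − 0.0240) × (1 − 0.0246) × (1 − 0.0242) × (1 − 0.0178) × (1 − 0.0859) × (1 − 0.0272).
= 0.9760 × 0.9754 × 0.9758 × 0.9822 × 0.9141 × 0.9728 = 0.811354.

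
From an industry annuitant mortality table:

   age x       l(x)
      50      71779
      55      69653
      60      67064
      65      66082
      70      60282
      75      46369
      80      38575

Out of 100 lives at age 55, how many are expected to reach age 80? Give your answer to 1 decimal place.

55.4

The relevant probability is 38575/69653 = 0.553817.
Expected number = 100 × 0.553817 = 55.4.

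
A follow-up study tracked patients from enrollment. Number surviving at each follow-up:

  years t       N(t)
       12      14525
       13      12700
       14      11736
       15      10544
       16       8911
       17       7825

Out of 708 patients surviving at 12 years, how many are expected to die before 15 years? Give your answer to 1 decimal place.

The relevant probability is 1 − 10544/14525 = 0.274079.
Expected number = 708 × 0.274079 = 194.0.

194.0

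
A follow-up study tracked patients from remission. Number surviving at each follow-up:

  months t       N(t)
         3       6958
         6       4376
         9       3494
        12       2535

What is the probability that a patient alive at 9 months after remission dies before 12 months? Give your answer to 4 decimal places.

0.2745

P(die before 12 | alive at 9) = 1 − N(12)/N(9) = 1 − 2535/3494 = (959)/3494 = 0.274471.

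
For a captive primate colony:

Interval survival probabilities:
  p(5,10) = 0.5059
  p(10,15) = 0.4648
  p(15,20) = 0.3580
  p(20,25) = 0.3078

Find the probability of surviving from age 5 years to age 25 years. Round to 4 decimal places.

0.0259

Survival from 5 to 25 is the product of surviving each interval: 0.5059 × 0.4648 × 0.3580 × 0.3078.
= 0.025911.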